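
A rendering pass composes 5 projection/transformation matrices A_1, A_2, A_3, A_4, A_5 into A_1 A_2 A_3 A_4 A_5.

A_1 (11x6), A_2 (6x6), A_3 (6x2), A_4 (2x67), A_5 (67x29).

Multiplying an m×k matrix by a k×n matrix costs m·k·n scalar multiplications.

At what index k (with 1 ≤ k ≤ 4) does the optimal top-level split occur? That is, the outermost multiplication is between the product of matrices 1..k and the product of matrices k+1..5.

3

Adjacent pairs: A_1A_2 = 11·6·6 = 396; A_2A_3 = 6·6·2 = 72; A_3A_4 = 6·2·67 = 804; A_4A_5 = 2·67·29 = 3886.
Length 3: A_1..A_3: k=1: 0+72+11·6·2=204; k=2: 396+0+11·6·2=528 → min 204 | A_2..A_4: k=2: 0+804+6·6·67=3216; k=3: 72+0+6·2·67=876 → min 876 | A_3..A_5: k=3: 0+3886+6·2·29=4234; k=4: 804+0+6·67·29=12462 → min 4234.
Length 4: A_1..A_4: k=1: 0+876+11·6·67=5298; k=2: 396+804+11·6·67=5622; k=3: 204+0+11·2·67=1678 → min 1678 | A_2..A_5: k=2: 0+4234+6·6·29=5278; k=3: 72+3886+6·2·29=4306; k=4: 876+0+6·67·29=12534 → min 4306.
Top-level splits: k=1: (A_1..A_1)·(A_2..A_5) → 0+4306+11·6·29 = 6220; k=2: (A_1..A_2)·(A_3..A_5) → 396+4234+11·6·29 = 6544; k=3: (A_1..A_3)·(A_4..A_5) → 204+3886+11·2·29 = 4728; k=4: (A_1..A_4)·(A_5..A_5) → 1678+0+11·67·29 = 23051.
Best split is after A_3, i.e. k = 3.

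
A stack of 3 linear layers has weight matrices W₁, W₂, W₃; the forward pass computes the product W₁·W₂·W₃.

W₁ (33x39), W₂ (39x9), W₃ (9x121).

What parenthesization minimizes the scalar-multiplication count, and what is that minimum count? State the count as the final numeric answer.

(W₁·(W₂·W₃)): cost 198198.
((W₁·W₂)·W₃): cost 47520.
Optimal: ((W₁·W₂)·W₃) with cost 47520.

47520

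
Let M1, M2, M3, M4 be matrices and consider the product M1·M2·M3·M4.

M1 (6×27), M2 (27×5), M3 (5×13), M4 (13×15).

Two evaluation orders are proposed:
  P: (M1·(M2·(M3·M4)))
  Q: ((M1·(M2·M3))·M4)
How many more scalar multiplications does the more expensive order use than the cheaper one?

399

Order P = (M1·(M2·(M3·M4))): (M3·M4): 5×13 by 13×15 → 5×15, cost 5·13·15 = 975; (M2·(M3·M4)): 27×5 by 5×15 → 27×15, cost 27·5·15 = 2025; cumulative 3000; (M1·(M2·(M3·M4))): 6×27 by 27×15 → 6×15, cost 6·27·15 = 2430; cumulative 5430. Total 5430.
Order Q = ((M1·(M2·M3))·M4): (M2·M3): 27×5 by 5×13 → 27×13, cost 27·5·13 = 1755; (M1·(M2·M3)): 6×27 by 27×13 → 6×13, cost 6·27·13 = 2106; cumulative 3861; ((M1·(M2·M3))·M4): 6×13 by 13×15 → 6×15, cost 6·13·15 = 1170; cumulative 5031. Total 5031.
Difference: |5430 − 5031| = 399.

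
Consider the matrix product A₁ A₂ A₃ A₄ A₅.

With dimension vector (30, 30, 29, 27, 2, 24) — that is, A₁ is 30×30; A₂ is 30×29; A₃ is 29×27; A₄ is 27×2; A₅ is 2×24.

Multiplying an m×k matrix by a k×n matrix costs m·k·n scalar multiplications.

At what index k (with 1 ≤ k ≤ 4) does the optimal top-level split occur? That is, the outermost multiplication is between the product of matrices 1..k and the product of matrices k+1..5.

4

Adjacent pairs: A₁A₂ = 30·30·29 = 26100; A₂A₃ = 30·29·27 = 23490; A₃A₄ = 29·27·2 = 1566; A₄A₅ = 27·2·24 = 1296.
Length 3: A₁..A₃: k=1: 0+23490+30·30·27=47790; k=2: 26100+0+30·29·27=49590 → min 47790 | A₂..A₄: k=2: 0+1566+30·29·2=3306; k=3: 23490+0+30·27·2=25110 → min 3306 | A₃..A₅: k=3: 0+1296+29·27·24=20088; k=4: 1566+0+29·2·24=2958 → min 2958.
Length 4: A₁..A₄: k=1: 0+3306+30·30·2=5106; k=2: 26100+1566+30·29·2=29406; k=3: 47790+0+30·27·2=49410 → min 5106 | A₂..A₅: k=2: 0+2958+30·29·24=23838; k=3: 23490+1296+30·27·24=44226; k=4: 3306+0+30·2·24=4746 → min 4746.
Top-level splits: k=1: (A₁..A₁)·(A₂..A₅) → 0+4746+30·30·24 = 26346; k=2: (A₁..A₂)·(A₃..A₅) → 26100+2958+30·29·24 = 49938; k=3: (A₁..A₃)·(A₄..A₅) → 47790+1296+30·27·24 = 68526; k=4: (A₁..A₄)·(A₅..A₅) → 5106+0+30·2·24 = 6546.
Best split is after A₄, i.e. k = 4.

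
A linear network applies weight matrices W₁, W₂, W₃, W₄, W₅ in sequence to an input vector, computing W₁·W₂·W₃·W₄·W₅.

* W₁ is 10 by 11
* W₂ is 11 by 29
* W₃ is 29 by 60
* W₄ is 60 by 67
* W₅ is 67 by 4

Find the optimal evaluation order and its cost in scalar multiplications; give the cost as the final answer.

Adjacent pairs: W₁W₂ = 10·11·29 = 3190; W₂W₃ = 11·29·60 = 19140; W₃W₄ = 29·60·67 = 116580; W₄W₅ = 60·67·4 = 16080.
Length 3: W₁..W₃: k=1: 0+19140+10·11·60=25740; k=2: 3190+0+10·29·60=20590 → min 20590 | W₂..W₄: k=2: 0+116580+11·29·67=137953; k=3: 19140+0+11·60·67=63360 → min 63360 | W₃..W₅: k=3: 0+16080+29·60·4=23040; k=4: 116580+0+29·67·4=124352 → min 23040.
Length 4: W₁..W₄: k=1: 0+63360+10·11·67=70730; k=2: 3190+116580+10·29·67=139200; k=3: 20590+0+10·60·67=60790 → min 60790 | W₂..W₅: k=2: 0+23040+11·29·4=24316; k=3: 19140+16080+11·60·4=37860; k=4: 63360+0+11·67·4=66308 → min 24316.
Length 5: W₁..W₅: k=1: 0+24316+10·11·4=24756; k=2: 3190+23040+10·29·4=27390; k=3: 20590+16080+10·60·4=39070; k=4: 60790+0+10·67·4=63470 → min 24756.
Optimal parenthesization: (W₁·(W₂·(W₃·(W₄·W₅)))) with cost 24756.

24756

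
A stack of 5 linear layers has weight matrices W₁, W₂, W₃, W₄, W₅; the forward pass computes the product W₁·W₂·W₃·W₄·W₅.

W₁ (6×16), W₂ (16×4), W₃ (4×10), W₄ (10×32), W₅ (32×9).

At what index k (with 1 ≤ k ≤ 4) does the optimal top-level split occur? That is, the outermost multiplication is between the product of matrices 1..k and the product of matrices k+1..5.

2

Adjacent pairs: W₁W₂ = 6·16·4 = 384; W₂W₃ = 16·4·10 = 640; W₃W₄ = 4·10·32 = 1280; W₄W₅ = 10·32·9 = 2880.
Length 3: W₁..W₃: k=1: 0+640+6·16·10=1600; k=2: 384+0+6·4·10=624 → min 624 | W₂..W₄: k=2: 0+1280+16·4·32=3328; k=3: 640+0+16·10·32=5760 → min 3328 | W₃..W₅: k=3: 0+2880+4·10·9=3240; k=4: 1280+0+4·32·9=2432 → min 2432.
Length 4: W₁..W₄: k=1: 0+3328+6·16·32=6400; k=2: 384+1280+6·4·32=2432; k=3: 624+0+6·10·32=2544 → min 2432 | W₂..W₅: k=2: 0+2432+16·4·9=3008; k=3: 640+2880+16·10·9=4960; k=4: 3328+0+16·32·9=7936 → min 3008.
Top-level splits: k=1: (W₁..W₁)·(W₂..W₅) → 0+3008+6·16·9 = 3872; k=2: (W₁..W₂)·(W₃..W₅) → 384+2432+6·4·9 = 3032; k=3: (W₁..W₃)·(W₄..W₅) → 624+2880+6·10·9 = 4044; k=4: (W₁..W₄)·(W₅..W₅) → 2432+0+6·32·9 = 4160.
Best split is after W₂, i.e. k = 2.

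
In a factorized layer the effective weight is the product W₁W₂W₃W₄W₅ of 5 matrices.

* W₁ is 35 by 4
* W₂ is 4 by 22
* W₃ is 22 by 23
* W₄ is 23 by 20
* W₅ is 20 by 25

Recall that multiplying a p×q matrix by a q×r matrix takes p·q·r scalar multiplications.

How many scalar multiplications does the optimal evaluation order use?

9364

Adjacent pairs: W₁W₂ = 35·4·22 = 3080; W₂W₃ = 4·22·23 = 2024; W₃W₄ = 22·23·20 = 10120; W₄W₅ = 23·20·25 = 11500.
Length 3: W₁..W₃: k=1: 0+2024+35·4·23=5244; k=2: 3080+0+35·22·23=20790 → min 5244 | W₂..W₄: k=2: 0+10120+4·22·20=11880; k=3: 2024+0+4·23·20=3864 → min 3864 | W₃..W₅: k=3: 0+11500+22·23·25=24150; k=4: 10120+0+22·20·25=21120 → min 21120.
Length 4: W₁..W₄: k=1: 0+3864+35·4·20=6664; k=2: 3080+10120+35·22·20=28600; k=3: 5244+0+35·23·20=21344 → min 6664 | W₂..W₅: k=2: 0+21120+4·22·25=23320; k=3: 2024+11500+4·23·25=15824; k=4: 3864+0+4·20·25=5864 → min 5864.
Length 5: W₁..W₅: k=1: 0+5864+35·4·25=9364; k=2: 3080+21120+35·22·25=43450; k=3: 5244+11500+35·23·25=36869; k=4: 6664+0+35·20·25=24164 → min 9364.
Optimal order: (W₁(((W₂W₃)W₄)W₅)) with cost 9364.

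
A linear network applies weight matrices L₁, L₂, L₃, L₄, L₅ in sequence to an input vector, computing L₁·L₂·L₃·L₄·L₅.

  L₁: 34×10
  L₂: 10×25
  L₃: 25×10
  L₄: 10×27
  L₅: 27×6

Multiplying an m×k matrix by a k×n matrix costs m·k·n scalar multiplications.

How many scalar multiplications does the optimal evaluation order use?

Adjacent pairs: L₁L₂ = 34·10·25 = 8500; L₂L₃ = 10·25·10 = 2500; L₃L₄ = 25·10·27 = 6750; L₄L₅ = 10·27·6 = 1620.
Length 3: L₁..L₃: k=1: 0+2500+34·10·10=5900; k=2: 8500+0+34·25·10=17000 → min 5900 | L₂..L₄: k=2: 0+6750+10·25·27=13500; k=3: 2500+0+10·10·27=5200 → min 5200 | L₃..L₅: k=3: 0+1620+25·10·6=3120; k=4: 6750+0+25·27·6=10800 → min 3120.
Length 4: L₁..L₄: k=1: 0+5200+34·10·27=14380; k=2: 8500+6750+34·25·27=38200; k=3: 5900+0+34·10·27=15080 → min 14380 | L₂..L₅: k=2: 0+3120+10·25·6=4620; k=3: 2500+1620+10·10·6=4720; k=4: 5200+0+10·27·6=6820 → min 4620.
Length 5: L₁..L₅: k=1: 0+4620+34·10·6=6660; k=2: 8500+3120+34·25·6=16720; k=3: 5900+1620+34·10·6=9560; k=4: 14380+0+34·27·6=19888 → min 6660.
Optimal order: (L₁·(L₂·(L₃·(L₄·L₅)))) with cost 6660.

6660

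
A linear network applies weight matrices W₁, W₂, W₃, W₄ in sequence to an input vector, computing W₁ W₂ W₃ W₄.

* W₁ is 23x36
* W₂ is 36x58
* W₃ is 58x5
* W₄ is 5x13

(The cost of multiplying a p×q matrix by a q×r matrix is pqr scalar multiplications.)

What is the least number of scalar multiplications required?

Adjacent pairs: W₁W₂ = 23·36·58 = 48024; W₂W₃ = 36·58·5 = 10440; W₃W₄ = 58·5·13 = 3770.
Length 3: W₁..W₃: k=1: 0+10440+23·36·5=14580; k=2: 48024+0+23·58·5=54694 → min 14580 | W₂..W₄: k=2: 0+3770+36·58·13=30914; k=3: 10440+0+36·5·13=12780 → min 12780.
Length 4: W₁..W₄: k=1: 0+12780+23·36·13=23544; k=2: 48024+3770+23·58·13=69136; k=3: 14580+0+23·5·13=16075 → min 16075.
Optimal order: ((W₁ (W₂ W₃)) W₄) with cost 16075.

16075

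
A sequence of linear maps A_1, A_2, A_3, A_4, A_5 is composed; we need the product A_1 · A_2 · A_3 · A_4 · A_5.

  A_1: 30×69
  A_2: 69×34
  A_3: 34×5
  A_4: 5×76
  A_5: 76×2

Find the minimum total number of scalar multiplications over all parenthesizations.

9932

Adjacent pairs: A_1A_2 = 30·69·34 = 70380; A_2A_3 = 69·34·5 = 11730; A_3A_4 = 34·5·76 = 12920; A_4A_5 = 5·76·2 = 760.
Length 3: A_1..A_3: k=1: 0+11730+30·69·5=22080; k=2: 70380+0+30·34·5=75480 → min 22080 | A_2..A_4: k=2: 0+12920+69·34·76=191216; k=3: 11730+0+69·5·76=37950 → min 37950 | A_3..A_5: k=3: 0+760+34·5·2=1100; k=4: 12920+0+34·76·2=18088 → min 1100.
Length 4: A_1..A_4: k=1: 0+37950+30·69·76=195270; k=2: 70380+12920+30·34·76=160820; k=3: 22080+0+30·5·76=33480 → min 33480 | A_2..A_5: k=2: 0+1100+69·34·2=5792; k=3: 11730+760+69·5·2=13180; k=4: 37950+0+69·76·2=48438 → min 5792.
Length 5: A_1..A_5: k=1: 0+5792+30·69·2=9932; k=2: 70380+1100+30·34·2=73520; k=3: 22080+760+30·5·2=23140; k=4: 33480+0+30·76·2=38040 → min 9932.
Optimal order: (A_1 · (A_2 · (A_3 · (A_4 · A_5)))) with cost 9932.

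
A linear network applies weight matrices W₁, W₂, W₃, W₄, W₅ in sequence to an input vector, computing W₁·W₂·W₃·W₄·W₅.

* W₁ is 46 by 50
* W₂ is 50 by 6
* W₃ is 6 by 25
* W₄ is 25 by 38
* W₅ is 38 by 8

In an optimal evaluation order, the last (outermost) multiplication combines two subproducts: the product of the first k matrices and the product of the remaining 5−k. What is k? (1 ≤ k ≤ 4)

Adjacent pairs: W₁W₂ = 46·50·6 = 13800; W₂W₃ = 50·6·25 = 7500; W₃W₄ = 6·25·38 = 5700; W₄W₅ = 25·38·8 = 7600.
Length 3: W₁..W₃: k=1: 0+7500+46·50·25=65000; k=2: 13800+0+46·6·25=20700 → min 20700 | W₂..W₄: k=2: 0+5700+50·6·38=17100; k=3: 7500+0+50·25·38=55000 → min 17100 | W₃..W₅: k=3: 0+7600+6·25·8=8800; k=4: 5700+0+6·38·8=7524 → min 7524.
Length 4: W₁..W₄: k=1: 0+17100+46·50·38=104500; k=2: 13800+5700+46·6·38=29988; k=3: 20700+0+46·25·38=64400 → min 29988 | W₂..W₅: k=2: 0+7524+50·6·8=9924; k=3: 7500+7600+50·25·8=25100; k=4: 17100+0+50·38·8=32300 → min 9924.
Top-level splits: k=1: (W₁..W₁)·(W₂..W₅) → 0+9924+46·50·8 = 28324; k=2: (W₁..W₂)·(W₃..W₅) → 13800+7524+46·6·8 = 23532; k=3: (W₁..W₃)·(W₄..W₅) → 20700+7600+46·25·8 = 37500; k=4: (W₁..W₄)·(W₅..W₅) → 29988+0+46·38·8 = 43972.
Best split is after W₂, i.e. k = 2.

2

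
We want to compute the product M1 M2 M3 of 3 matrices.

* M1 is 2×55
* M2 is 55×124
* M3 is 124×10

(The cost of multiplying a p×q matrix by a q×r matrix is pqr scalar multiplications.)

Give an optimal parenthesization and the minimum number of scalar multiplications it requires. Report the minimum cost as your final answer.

16120

(M1 (M2 M3)): cost 69300.
((M1 M2) M3): cost 16120.
Optimal: ((M1 M2) M3) with cost 16120.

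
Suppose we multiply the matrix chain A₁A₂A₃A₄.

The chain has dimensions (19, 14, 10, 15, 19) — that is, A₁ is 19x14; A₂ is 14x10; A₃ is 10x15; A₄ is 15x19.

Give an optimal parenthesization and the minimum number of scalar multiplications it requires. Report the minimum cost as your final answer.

Adjacent pairs: A₁A₂ = 19·14·10 = 2660; A₂A₃ = 14·10·15 = 2100; A₃A₄ = 10·15·19 = 2850.
Length 3: A₁..A₃: k=1: 0+2100+19·14·15=6090; k=2: 2660+0+19·10·15=5510 → min 5510 | A₂..A₄: k=2: 0+2850+14·10·19=5510; k=3: 2100+0+14·15·19=6090 → min 5510.
Length 4: A₁..A₄: k=1: 0+5510+19·14·19=10564; k=2: 2660+2850+19·10·19=9120; k=3: 5510+0+19·15·19=10925 → min 9120.
Optimal parenthesization: ((A₁A₂)(A₃A₄)) with cost 9120.

9120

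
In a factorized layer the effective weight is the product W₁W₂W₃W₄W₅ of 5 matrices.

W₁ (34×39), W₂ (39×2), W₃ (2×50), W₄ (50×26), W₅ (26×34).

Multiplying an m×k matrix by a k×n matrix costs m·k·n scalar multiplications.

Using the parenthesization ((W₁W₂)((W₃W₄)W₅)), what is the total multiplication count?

9332

(W₁W₂): 34×39 by 39×2 → 34×2, cost 34·39·2 = 2652
(W₃W₄): 2×50 by 50×26 → 2×26, cost 2·50·26 = 2600
((W₃W₄)W₅): 2×26 by 26×34 → 2×34, cost 2·26·34 = 1768; cumulative 4368
((W₁W₂)((W₃W₄)W₅)): 34×2 by 2×34 → 34×34, cost 34·2·34 = 2312; cumulative 9332
Total: 9332 scalar multiplications.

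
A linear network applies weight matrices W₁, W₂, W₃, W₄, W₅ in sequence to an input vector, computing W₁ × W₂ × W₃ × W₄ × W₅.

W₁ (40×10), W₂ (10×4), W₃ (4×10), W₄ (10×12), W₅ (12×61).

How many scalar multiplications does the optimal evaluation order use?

Adjacent pairs: W₁W₂ = 40·10·4 = 1600; W₂W₃ = 10·4·10 = 400; W₃W₄ = 4·10·12 = 480; W₄W₅ = 10·12·61 = 7320.
Length 3: W₁..W₃: k=1: 0+400+40·10·10=4400; k=2: 1600+0+40·4·10=3200 → min 3200 | W₂..W₄: k=2: 0+480+10·4·12=960; k=3: 400+0+10·10·12=1600 → min 960 | W₃..W₅: k=3: 0+7320+4·10·61=9760; k=4: 480+0+4·12·61=3408 → min 3408.
Length 4: W₁..W₄: k=1: 0+960+40·10·12=5760; k=2: 1600+480+40·4·12=4000; k=3: 3200+0+40·10·12=8000 → min 4000 | W₂..W₅: k=2: 0+3408+10·4·61=5848; k=3: 400+7320+10·10·61=13820; k=4: 960+0+10·12·61=8280 → min 5848.
Length 5: W₁..W₅: k=1: 0+5848+40·10·61=30248; k=2: 1600+3408+40·4·61=14768; k=3: 3200+7320+40·10·61=34920; k=4: 4000+0+40·12·61=33280 → min 14768.
Optimal order: ((W₁ × W₂) × ((W₃ × W₄) × W₅)) with cost 14768.

14768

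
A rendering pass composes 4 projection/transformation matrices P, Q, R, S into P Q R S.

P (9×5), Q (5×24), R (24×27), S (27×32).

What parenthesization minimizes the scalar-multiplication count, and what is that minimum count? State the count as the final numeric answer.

9000

Adjacent pairs: PQ = 9·5·24 = 1080; QR = 5·24·27 = 3240; RS = 24·27·32 = 20736.
Length 3: P..R: k=1: 0+3240+9·5·27=4455; k=2: 1080+0+9·24·27=6912 → min 4455 | Q..S: k=2: 0+20736+5·24·32=24576; k=3: 3240+0+5·27·32=7560 → min 7560.
Length 4: P..S: k=1: 0+7560+9·5·32=9000; k=2: 1080+20736+9·24·32=28728; k=3: 4455+0+9·27·32=12231 → min 9000.
Optimal parenthesization: (P ((Q R) S)) with cost 9000.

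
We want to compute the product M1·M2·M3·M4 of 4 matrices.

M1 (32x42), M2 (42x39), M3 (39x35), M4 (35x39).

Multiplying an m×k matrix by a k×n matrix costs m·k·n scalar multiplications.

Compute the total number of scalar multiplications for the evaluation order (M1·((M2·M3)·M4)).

167076

(M2·M3): 42×39 by 39×35 → 42×35, cost 42·39·35 = 57330
((M2·M3)·M4): 42×35 by 35×39 → 42×39, cost 42·35·39 = 57330; cumulative 114660
(M1·((M2·M3)·M4)): 32×42 by 42×39 → 32×39, cost 32·42·39 = 52416; cumulative 167076
Total: 167076 scalar multiplications.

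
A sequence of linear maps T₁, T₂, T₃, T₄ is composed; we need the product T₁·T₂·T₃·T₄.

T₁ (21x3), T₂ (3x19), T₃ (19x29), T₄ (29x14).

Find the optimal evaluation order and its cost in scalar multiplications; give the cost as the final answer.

3753

Adjacent pairs: T₁T₂ = 21·3·19 = 1197; T₂T₃ = 3·19·29 = 1653; T₃T₄ = 19·29·14 = 7714.
Length 3: T₁..T₃: k=1: 0+1653+21·3·29=3480; k=2: 1197+0+21·19·29=12768 → min 3480 | T₂..T₄: k=2: 0+7714+3·19·14=8512; k=3: 1653+0+3·29·14=2871 → min 2871.
Length 4: T₁..T₄: k=1: 0+2871+21·3·14=3753; k=2: 1197+7714+21·19·14=14497; k=3: 3480+0+21·29·14=12006 → min 3753.
Optimal parenthesization: (T₁·((T₂·T₃)·T₄)) with cost 3753.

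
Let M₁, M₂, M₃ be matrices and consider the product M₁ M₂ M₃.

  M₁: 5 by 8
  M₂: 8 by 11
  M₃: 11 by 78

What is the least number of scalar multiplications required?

4730

Order (M₁ (M₂ M₃)): (M₂ M₃): 8×11 by 11×78 → 8×78, cost 8·11·78 = 6864; (M₁ (M₂ M₃)): 5×8 by 8×78 → 5×78, cost 5·8·78 = 3120; cumulative 9984. Total 9984.
Order ((M₁ M₂) M₃): (M₁ M₂): 5×8 by 8×11 → 5×11, cost 5·8·11 = 440; ((M₁ M₂) M₃): 5×11 by 11×78 → 5×78, cost 5·11·78 = 4290; cumulative 4730. Total 4730.
Minimum: 4730.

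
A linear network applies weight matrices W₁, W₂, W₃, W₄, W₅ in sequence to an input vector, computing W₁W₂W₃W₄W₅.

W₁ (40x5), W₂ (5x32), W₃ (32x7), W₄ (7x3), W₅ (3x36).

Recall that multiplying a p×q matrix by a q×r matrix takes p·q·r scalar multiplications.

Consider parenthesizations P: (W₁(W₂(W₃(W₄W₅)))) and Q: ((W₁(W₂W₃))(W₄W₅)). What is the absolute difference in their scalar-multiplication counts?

8424

Order P = (W₁(W₂(W₃(W₄W₅)))): (W₄W₅): 7×3 by 3×36 → 7×36, cost 7·3·36 = 756; (W₃(W₄W₅)): 32×7 by 7×36 → 32×36, cost 32·7·36 = 8064; cumulative 8820; (W₂(W₃(W₄W₅))): 5×32 by 32×36 → 5×36, cost 5·32·36 = 5760; cumulative 14580; (W₁(W₂(W₃(W₄W₅)))): 40×5 by 5×36 → 40×36, cost 40·5·36 = 7200; cumulative 21780. Total 21780.
Order Q = ((W₁(W₂W₃))(W₄W₅)): (W₂W₃): 5×32 by 32×7 → 5×7, cost 5·32·7 = 1120; (W₁(W₂W₃)): 40×5 by 5×7 → 40×7, cost 40·5·7 = 1400; cumulative 2520; (W₄W₅): 7×3 by 3×36 → 7×36, cost 7·3·36 = 756; ((W₁(W₂W₃))(W₄W₅)): 40×7 by 7×36 → 40×36, cost 40·7·36 = 10080; cumulative 13356. Total 13356.
Difference: |21780 − 13356| = 8424.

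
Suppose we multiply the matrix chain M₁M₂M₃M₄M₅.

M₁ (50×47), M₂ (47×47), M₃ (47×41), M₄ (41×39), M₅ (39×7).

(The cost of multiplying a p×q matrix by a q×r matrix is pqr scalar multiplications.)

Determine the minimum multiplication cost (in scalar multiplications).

Adjacent pairs: M₁M₂ = 50·47·47 = 110450; M₂M₃ = 47·47·41 = 90569; M₃M₄ = 47·41·39 = 75153; M₄M₅ = 41·39·7 = 11193.
Length 3: M₁..M₃: k=1: 0+90569+50·47·41=186919; k=2: 110450+0+50·47·41=206800 → min 186919 | M₂..M₄: k=2: 0+75153+47·47·39=161304; k=3: 90569+0+47·41·39=165722 → min 161304 | M₃..M₅: k=3: 0+11193+47·41·7=24682; k=4: 75153+0+47·39·7=87984 → min 24682.
Length 4: M₁..M₄: k=1: 0+161304+50·47·39=252954; k=2: 110450+75153+50·47·39=277253; k=3: 186919+0+50·41·39=266869 → min 252954 | M₂..M₅: k=2: 0+24682+47·47·7=40145; k=3: 90569+11193+47·41·7=115251; k=4: 161304+0+47·39·7=174135 → min 40145.
Length 5: M₁..M₅: k=1: 0+40145+50·47·7=56595; k=2: 110450+24682+50·47·7=151582; k=3: 186919+11193+50·41·7=212462; k=4: 252954+0+50·39·7=266604 → min 56595.
Optimal order: (M₁(M₂(M₃(M₄M₅)))) with cost 56595.

56595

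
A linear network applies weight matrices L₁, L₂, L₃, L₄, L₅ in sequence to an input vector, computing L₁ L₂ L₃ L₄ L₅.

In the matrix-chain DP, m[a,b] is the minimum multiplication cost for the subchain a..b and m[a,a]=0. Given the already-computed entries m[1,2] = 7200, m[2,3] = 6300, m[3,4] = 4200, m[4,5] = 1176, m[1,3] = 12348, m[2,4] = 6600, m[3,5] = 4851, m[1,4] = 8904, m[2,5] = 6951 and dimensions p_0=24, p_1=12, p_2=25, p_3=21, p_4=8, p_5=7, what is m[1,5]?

m[1,5] = min over k∈[1,4] of m[1,k]+m[k+1,5]+p_{0}·p_k·p_{5}.
k=1: 0 + 6951 + 24·12·7 = 8967; k=2: 7200 + 4851 + 24·25·7 = 16251; k=3: 12348 + 1176 + 24·21·7 = 17052; k=4: 8904 + 0 + 24·8·7 = 10248.
Minimum: 8967 at k=1.

8967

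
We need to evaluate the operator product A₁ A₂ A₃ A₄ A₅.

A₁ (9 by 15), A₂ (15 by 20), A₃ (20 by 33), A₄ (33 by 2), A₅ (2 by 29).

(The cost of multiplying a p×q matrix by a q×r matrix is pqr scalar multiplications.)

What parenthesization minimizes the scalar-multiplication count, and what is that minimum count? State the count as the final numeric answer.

2712

Adjacent pairs: A₁A₂ = 9·15·20 = 2700; A₂A₃ = 15·20·33 = 9900; A₃A₄ = 20·33·2 = 1320; A₄A₅ = 33·2·29 = 1914.
Length 3: A₁..A₃: k=1: 0+9900+9·15·33=14355; k=2: 2700+0+9·20·33=8640 → min 8640 | A₂..A₄: k=2: 0+1320+15·20·2=1920; k=3: 9900+0+15·33·2=10890 → min 1920 | A₃..A₅: k=3: 0+1914+20·33·29=21054; k=4: 1320+0+20·2·29=2480 → min 2480.
Length 4: A₁..A₄: k=1: 0+1920+9·15·2=2190; k=2: 2700+1320+9·20·2=4380; k=3: 8640+0+9·33·2=9234 → min 2190 | A₂..A₅: k=2: 0+2480+15·20·29=11180; k=3: 9900+1914+15·33·29=26169; k=4: 1920+0+15·2·29=2790 → min 2790.
Length 5: A₁..A₅: k=1: 0+2790+9·15·29=6705; k=2: 2700+2480+9·20·29=10400; k=3: 8640+1914+9·33·29=19167; k=4: 2190+0+9·2·29=2712 → min 2712.
Optimal parenthesization: ((A₁ (A₂ (A₃ A₄))) A₅) with cost 2712.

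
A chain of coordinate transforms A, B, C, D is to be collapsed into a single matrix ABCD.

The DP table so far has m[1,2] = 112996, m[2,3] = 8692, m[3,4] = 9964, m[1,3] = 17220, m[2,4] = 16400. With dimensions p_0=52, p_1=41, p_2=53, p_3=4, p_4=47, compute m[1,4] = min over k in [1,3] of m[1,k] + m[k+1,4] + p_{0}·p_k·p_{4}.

26996

m[1,4] = min over k∈[1,3] of m[1,k]+m[k+1,4]+p_{0}·p_k·p_{4}.
k=1: 0 + 16400 + 52·41·47 = 116604; k=2: 112996 + 9964 + 52·53·47 = 252492; k=3: 17220 + 0 + 52·4·47 = 26996.
Minimum: 26996 at k=3.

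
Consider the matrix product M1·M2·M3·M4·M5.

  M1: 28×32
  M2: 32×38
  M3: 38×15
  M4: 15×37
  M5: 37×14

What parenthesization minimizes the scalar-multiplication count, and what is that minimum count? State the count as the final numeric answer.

Adjacent pairs: M1M2 = 28·32·38 = 34048; M2M3 = 32·38·15 = 18240; M3M4 = 38·15·37 = 21090; M4M5 = 15·37·14 = 7770.
Length 3: M1..M3: k=1: 0+18240+28·32·15=31680; k=2: 34048+0+28·38·15=50008 → min 31680 | M2..M4: k=2: 0+21090+32·38·37=66082; k=3: 18240+0+32·15·37=36000 → min 36000 | M3..M5: k=3: 0+7770+38·15·14=15750; k=4: 21090+0+38·37·14=40774 → min 15750.
Length 4: M1..M4: k=1: 0+36000+28·32·37=69152; k=2: 34048+21090+28·38·37=94506; k=3: 31680+0+28·15·37=47220 → min 47220 | M2..M5: k=2: 0+15750+32·38·14=32774; k=3: 18240+7770+32·15·14=32730; k=4: 36000+0+32·37·14=52576 → min 32730.
Length 5: M1..M5: k=1: 0+32730+28·32·14=45274; k=2: 34048+15750+28·38·14=64694; k=3: 31680+7770+28·15·14=45330; k=4: 47220+0+28·37·14=61724 → min 45274.
Optimal parenthesization: (M1·((M2·M3)·(M4·M5))) with cost 45274.

45274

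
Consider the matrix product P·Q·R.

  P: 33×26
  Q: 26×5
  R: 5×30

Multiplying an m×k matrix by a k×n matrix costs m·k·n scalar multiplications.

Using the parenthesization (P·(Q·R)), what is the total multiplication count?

29640

(Q·R): 26×5 by 5×30 → 26×30, cost 26·5·30 = 3900
(P·(Q·R)): 33×26 by 26×30 → 33×30, cost 33·26·30 = 25740; cumulative 29640
Total: 29640 scalar multiplications.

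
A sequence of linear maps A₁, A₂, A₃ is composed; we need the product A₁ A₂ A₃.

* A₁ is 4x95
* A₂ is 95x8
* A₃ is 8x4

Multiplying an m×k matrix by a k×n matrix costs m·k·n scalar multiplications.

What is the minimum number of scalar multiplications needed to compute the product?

Order (A₁ (A₂ A₃)): (A₂ A₃): 95×8 by 8×4 → 95×4, cost 95·8·4 = 3040; (A₁ (A₂ A₃)): 4×95 by 95×4 → 4×4, cost 4·95·4 = 1520; cumulative 4560. Total 4560.
Order ((A₁ A₂) A₃): (A₁ A₂): 4×95 by 95×8 → 4×8, cost 4·95·8 = 3040; ((A₁ A₂) A₃): 4×8 by 8×4 → 4×4, cost 4·8·4 = 128; cumulative 3168. Total 3168.
Minimum: 3168.

3168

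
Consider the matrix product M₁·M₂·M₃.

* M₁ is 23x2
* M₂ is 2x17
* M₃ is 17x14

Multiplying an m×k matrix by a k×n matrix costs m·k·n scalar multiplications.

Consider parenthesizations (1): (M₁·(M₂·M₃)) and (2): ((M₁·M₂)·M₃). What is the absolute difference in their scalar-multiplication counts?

5136

Order (1) = (M₁·(M₂·M₃)): (M₂·M₃): 2×17 by 17×14 → 2×14, cost 2·17·14 = 476; (M₁·(M₂·M₃)): 23×2 by 2×14 → 23×14, cost 23·2·14 = 644; cumulative 1120. Total 1120.
Order (2) = ((M₁·M₂)·M₃): (M₁·M₂): 23×2 by 2×17 → 23×17, cost 23·2·17 = 782; ((M₁·M₂)·M₃): 23×17 by 17×14 → 23×14, cost 23·17·14 = 5474; cumulative 6256. Total 6256.
Difference: |1120 − 6256| = 5136.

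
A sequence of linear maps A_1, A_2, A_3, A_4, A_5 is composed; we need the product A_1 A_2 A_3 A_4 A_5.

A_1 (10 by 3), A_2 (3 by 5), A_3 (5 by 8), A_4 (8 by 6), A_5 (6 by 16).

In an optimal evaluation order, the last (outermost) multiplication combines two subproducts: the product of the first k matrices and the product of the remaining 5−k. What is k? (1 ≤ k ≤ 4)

1

Adjacent pairs: A_1A_2 = 10·3·5 = 150; A_2A_3 = 3·5·8 = 120; A_3A_4 = 5·8·6 = 240; A_4A_5 = 8·6·16 = 768.
Length 3: A_1..A_3: k=1: 0+120+10·3·8=360; k=2: 150+0+10·5·8=550 → min 360 | A_2..A_4: k=2: 0+240+3·5·6=330; k=3: 120+0+3·8·6=264 → min 264 | A_3..A_5: k=3: 0+768+5·8·16=1408; k=4: 240+0+5·6·16=720 → min 720.
Length 4: A_1..A_4: k=1: 0+264+10·3·6=444; k=2: 150+240+10·5·6=690; k=3: 360+0+10·8·6=840 → min 444 | A_2..A_5: k=2: 0+720+3·5·16=960; k=3: 120+768+3·8·16=1272; k=4: 264+0+3·6·16=552 → min 552.
Top-level splits: k=1: (A_1..A_1)·(A_2..A_5) → 0+552+10·3·16 = 1032; k=2: (A_1..A_2)·(A_3..A_5) → 150+720+10·5·16 = 1670; k=3: (A_1..A_3)·(A_4..A_5) → 360+768+10·8·16 = 2408; k=4: (A_1..A_4)·(A_5..A_5) → 444+0+10·6·16 = 1404.
Best split is after A_1, i.e. k = 1.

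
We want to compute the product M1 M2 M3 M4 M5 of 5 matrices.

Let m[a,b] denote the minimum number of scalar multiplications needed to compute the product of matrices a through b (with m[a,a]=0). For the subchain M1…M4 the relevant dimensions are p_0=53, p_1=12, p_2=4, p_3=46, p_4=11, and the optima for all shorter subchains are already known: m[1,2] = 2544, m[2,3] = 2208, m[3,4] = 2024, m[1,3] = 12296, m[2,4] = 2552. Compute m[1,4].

6900

m[1,4] = min over k∈[1,3] of m[1,k]+m[k+1,4]+p_{0}·p_k·p_{4}.
k=1: 0 + 2552 + 53·12·11 = 9548; k=2: 2544 + 2024 + 53·4·11 = 6900; k=3: 12296 + 0 + 53·46·11 = 39114.
Minimum: 6900 at k=2.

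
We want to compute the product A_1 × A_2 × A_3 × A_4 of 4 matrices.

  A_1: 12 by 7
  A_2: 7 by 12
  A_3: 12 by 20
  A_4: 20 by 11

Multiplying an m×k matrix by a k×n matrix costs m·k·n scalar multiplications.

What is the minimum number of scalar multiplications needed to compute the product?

Adjacent pairs: A_1A_2 = 12·7·12 = 1008; A_2A_3 = 7·12·20 = 1680; A_3A_4 = 12·20·11 = 2640.
Length 3: A_1..A_3: k=1: 0+1680+12·7·20=3360; k=2: 1008+0+12·12·20=3888 → min 3360 | A_2..A_4: k=2: 0+2640+7·12·11=3564; k=3: 1680+0+7·20·11=3220 → min 3220.
Length 4: A_1..A_4: k=1: 0+3220+12·7·11=4144; k=2: 1008+2640+12·12·11=5232; k=3: 3360+0+12·20·11=6000 → min 4144.
Optimal order: (A_1 × ((A_2 × A_3) × A_4)) with cost 4144.

4144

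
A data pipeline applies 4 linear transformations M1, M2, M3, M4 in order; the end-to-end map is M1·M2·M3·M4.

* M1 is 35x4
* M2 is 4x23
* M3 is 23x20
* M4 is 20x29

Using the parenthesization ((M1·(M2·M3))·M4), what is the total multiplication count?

(M2·M3): 4×23 by 23×20 → 4×20, cost 4·23·20 = 1840
(M1·(M2·M3)): 35×4 by 4×20 → 35×20, cost 35·4·20 = 2800; cumulative 4640
((M1·(M2·M3))·M4): 35×20 by 20×29 → 35×29, cost 35·20·29 = 20300; cumulative 24940
Total: 24940 scalar multiplications.

24940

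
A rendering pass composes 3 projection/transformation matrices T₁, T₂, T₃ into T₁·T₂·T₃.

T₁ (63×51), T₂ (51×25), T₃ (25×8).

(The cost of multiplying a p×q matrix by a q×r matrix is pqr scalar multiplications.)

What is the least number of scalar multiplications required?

Order (T₁·(T₂·T₃)): (T₂·T₃): 51×25 by 25×8 → 51×8, cost 51·25·8 = 10200; (T₁·(T₂·T₃)): 63×51 by 51×8 → 63×8, cost 63·51·8 = 25704; cumulative 35904. Total 35904.
Order ((T₁·T₂)·T₃): (T₁·T₂): 63×51 by 51×25 → 63×25, cost 63·51·25 = 80325; ((T₁·T₂)·T₃): 63×25 by 25×8 → 63×8, cost 63·25·8 = 12600; cumulative 92925. Total 92925.
Minimum: 35904.

35904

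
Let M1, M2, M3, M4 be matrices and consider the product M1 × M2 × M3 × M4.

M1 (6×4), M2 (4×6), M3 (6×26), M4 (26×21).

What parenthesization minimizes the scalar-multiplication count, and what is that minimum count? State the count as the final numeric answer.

3312

Adjacent pairs: M1M2 = 6·4·6 = 144; M2M3 = 4·6·26 = 624; M3M4 = 6·26·21 = 3276.
Length 3: M1..M3: k=1: 0+624+6·4·26=1248; k=2: 144+0+6·6·26=1080 → min 1080 | M2..M4: k=2: 0+3276+4·6·21=3780; k=3: 624+0+4·26·21=2808 → min 2808.
Length 4: M1..M4: k=1: 0+2808+6·4·21=3312; k=2: 144+3276+6·6·21=4176; k=3: 1080+0+6·26·21=4356 → min 3312.
Optimal parenthesization: (M1 × ((M2 × M3) × M4)) with cost 3312.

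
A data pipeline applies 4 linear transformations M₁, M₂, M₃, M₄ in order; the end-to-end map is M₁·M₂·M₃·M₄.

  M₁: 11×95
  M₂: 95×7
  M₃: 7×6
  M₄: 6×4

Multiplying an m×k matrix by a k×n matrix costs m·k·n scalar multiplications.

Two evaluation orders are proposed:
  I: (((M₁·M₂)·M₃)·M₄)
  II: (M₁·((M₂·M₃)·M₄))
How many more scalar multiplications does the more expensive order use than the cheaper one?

Order I = (((M₁·M₂)·M₃)·M₄): (M₁·M₂): 11×95 by 95×7 → 11×7, cost 11·95·7 = 7315; ((M₁·M₂)·M₃): 11×7 by 7×6 → 11×6, cost 11·7·6 = 462; cumulative 7777; (((M₁·M₂)·M₃)·M₄): 11×6 by 6×4 → 11×4, cost 11·6·4 = 264; cumulative 8041. Total 8041.
Order II = (M₁·((M₂·M₃)·M₄)): (M₂·M₃): 95×7 by 7×6 → 95×6, cost 95·7·6 = 3990; ((M₂·M₃)·M₄): 95×6 by 6×4 → 95×4, cost 95·6·4 = 2280; cumulative 6270; (M₁·((M₂·M₃)·M₄)): 11×95 by 95×4 → 11×4, cost 11·95·4 = 4180; cumulative 10450. Total 10450.
Difference: |8041 − 10450| = 2409.

2409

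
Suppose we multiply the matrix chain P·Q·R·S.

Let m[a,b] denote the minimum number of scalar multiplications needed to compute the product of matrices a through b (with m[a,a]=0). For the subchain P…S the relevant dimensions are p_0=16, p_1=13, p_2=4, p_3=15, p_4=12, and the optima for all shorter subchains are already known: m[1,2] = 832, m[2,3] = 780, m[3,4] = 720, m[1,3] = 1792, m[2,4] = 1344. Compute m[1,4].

2320

m[1,4] = min over k∈[1,3] of m[1,k]+m[k+1,4]+p_{0}·p_k·p_{4}.
k=1: 0 + 1344 + 16·13·12 = 3840; k=2: 832 + 720 + 16·4·12 = 2320; k=3: 1792 + 0 + 16·15·12 = 4672.
Minimum: 2320 at k=2.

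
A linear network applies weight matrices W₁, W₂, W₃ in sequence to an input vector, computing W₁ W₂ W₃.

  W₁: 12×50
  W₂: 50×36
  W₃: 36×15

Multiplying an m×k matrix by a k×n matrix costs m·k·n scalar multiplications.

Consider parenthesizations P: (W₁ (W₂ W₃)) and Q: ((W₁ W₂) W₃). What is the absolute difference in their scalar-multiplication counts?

7920

Order P = (W₁ (W₂ W₃)): (W₂ W₃): 50×36 by 36×15 → 50×15, cost 50·36·15 = 27000; (W₁ (W₂ W₃)): 12×50 by 50×15 → 12×15, cost 12·50·15 = 9000; cumulative 36000. Total 36000.
Order Q = ((W₁ W₂) W₃): (W₁ W₂): 12×50 by 50×36 → 12×36, cost 12·50·36 = 21600; ((W₁ W₂) W₃): 12×36 by 36×15 → 12×15, cost 12·36·15 = 6480; cumulative 28080. Total 28080.
Difference: |36000 − 28080| = 7920.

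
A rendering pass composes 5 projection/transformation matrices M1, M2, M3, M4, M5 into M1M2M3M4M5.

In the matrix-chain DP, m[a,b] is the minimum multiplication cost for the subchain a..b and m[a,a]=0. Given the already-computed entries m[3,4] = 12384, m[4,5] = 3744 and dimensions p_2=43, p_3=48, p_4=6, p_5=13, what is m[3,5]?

m[3,5] = min over k∈[3,4] of m[3,k]+m[k+1,5]+p_{2}·p_k·p_{5}.
k=3: 0 + 3744 + 43·48·13 = 30576; k=4: 12384 + 0 + 43·6·13 = 15738.
Minimum: 15738 at k=4.

15738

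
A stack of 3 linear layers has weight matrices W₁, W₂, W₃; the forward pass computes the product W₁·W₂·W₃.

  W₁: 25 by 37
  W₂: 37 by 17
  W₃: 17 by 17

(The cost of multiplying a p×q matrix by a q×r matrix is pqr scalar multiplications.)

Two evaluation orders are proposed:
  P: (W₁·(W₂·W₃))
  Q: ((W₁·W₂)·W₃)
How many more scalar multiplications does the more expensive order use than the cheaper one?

Order P = (W₁·(W₂·W₃)): (W₂·W₃): 37×17 by 17×17 → 37×17, cost 37·17·17 = 10693; (W₁·(W₂·W₃)): 25×37 by 37×17 → 25×17, cost 25·37·17 = 15725; cumulative 26418. Total 26418.
Order Q = ((W₁·W₂)·W₃): (W₁·W₂): 25×37 by 37×17 → 25×17, cost 25·37·17 = 15725; ((W₁·W₂)·W₃): 25×17 by 17×17 → 25×17, cost 25·17·17 = 7225; cumulative 22950. Total 22950.
Difference: |26418 − 22950| = 3468.

3468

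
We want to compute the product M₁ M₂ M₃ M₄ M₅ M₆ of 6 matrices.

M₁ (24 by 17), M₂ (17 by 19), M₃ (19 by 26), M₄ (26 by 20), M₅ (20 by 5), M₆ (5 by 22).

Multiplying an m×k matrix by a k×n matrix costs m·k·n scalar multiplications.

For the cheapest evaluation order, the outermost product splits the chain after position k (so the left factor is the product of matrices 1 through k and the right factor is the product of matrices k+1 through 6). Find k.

5

Adjacent pairs: M₁M₂ = 24·17·19 = 7752; M₂M₃ = 17·19·26 = 8398; M₃M₄ = 19·26·20 = 9880; M₄M₅ = 26·20·5 = 2600; M₅M₆ = 20·5·22 = 2200.
Length 3: M₁..M₃: k=1: 0+8398+24·17·26=19006; k=2: 7752+0+24·19·26=19608 → min 19006 | M₂..M₄: k=2: 0+9880+17·19·20=16340; k=3: 8398+0+17·26·20=17238 → min 16340 | M₃..M₅: k=3: 0+2600+19·26·5=5070; k=4: 9880+0+19·20·5=11780 → min 5070 | M₄..M₆: k=4: 0+2200+26·20·22=13640; k=5: 2600+0+26·5·22=5460 → min 5460.
Length 4: M₁..M₄: k=1: 0+16340+24·17·20=24500; k=2: 7752+9880+24·19·20=26752; k=3: 19006+0+24·26·20=31486 → min 24500 | M₂..M₅: k=2: 0+5070+17·19·5=6685; k=3: 8398+2600+17·26·5=13208; k=4: 16340+0+17·20·5=18040 → min 6685 | M₃..M₆: k=3: 0+5460+19·26·22=16328; k=4: 9880+2200+19·20·22=20440; k=5: 5070+0+19·5·22=7160 → min 7160.
Length 5: M₁..M₅: k=1: 0+6685+24·17·5=8725; k=2: 7752+5070+24·19·5=15102; k=3: 19006+2600+24·26·5=24726; k=4: 24500+0+24·20·5=26900 → min 8725 | M₂..M₆: k=2: 0+7160+17·19·22=14266; k=3: 8398+5460+17·26·22=23582; k=4: 16340+2200+17·20·22=26020; k=5: 6685+0+17·5·22=8555 → min 8555.
Top-level splits: k=1: (M₁..M₁)·(M₂..M₆) → 0+8555+24·17·22 = 17531; k=2: (M₁..M₂)·(M₃..M₆) → 7752+7160+24·19·22 = 24944; k=3: (M₁..M₃)·(M₄..M₆) → 19006+5460+24·26·22 = 38194; k=4: (M₁..M₄)·(M₅..M₆) → 24500+2200+24·20·22 = 37260; k=5: (M₁..M₅)·(M₆..M₆) → 8725+0+24·5·22 = 11365.
Best split is after M₅, i.e. k = 5.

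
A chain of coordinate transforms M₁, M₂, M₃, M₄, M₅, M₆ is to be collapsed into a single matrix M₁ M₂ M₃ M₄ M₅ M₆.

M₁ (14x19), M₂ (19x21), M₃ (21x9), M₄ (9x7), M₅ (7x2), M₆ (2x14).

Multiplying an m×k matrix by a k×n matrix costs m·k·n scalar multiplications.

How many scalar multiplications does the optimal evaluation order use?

Adjacent pairs: M₁M₂ = 14·19·21 = 5586; M₂M₃ = 19·21·9 = 3591; M₃M₄ = 21·9·7 = 1323; M₄M₅ = 9·7·2 = 126; M₅M₆ = 7·2·14 = 196.
Length 3: M₁..M₃: k=1: 0+3591+14·19·9=5985; k=2: 5586+0+14·21·9=8232 → min 5985 | M₂..M₄: k=2: 0+1323+19·21·7=4116; k=3: 3591+0+19·9·7=4788 → min 4116 | M₃..M₅: k=3: 0+126+21·9·2=504; k=4: 1323+0+21·7·2=1617 → min 504 | M₄..M₆: k=4: 0+196+9·7·14=1078; k=5: 126+0+9·2·14=378 → min 378.
Length 4: M₁..M₄: k=1: 0+4116+14·19·7=5978; k=2: 5586+1323+14·21·7=8967; k=3: 5985+0+14·9·7=6867 → min 5978 | M₂..M₅: k=2: 0+504+19·21·2=1302; k=3: 3591+126+19·9·2=4059; k=4: 4116+0+19·7·2=4382 → min 1302 | M₃..M₆: k=3: 0+378+21·9·14=3024; k=4: 1323+196+21·7·14=3577; k=5: 504+0+21·2·14=1092 → min 1092.
Length 5: M₁..M₅: k=1: 0+1302+14·19·2=1834; k=2: 5586+504+14·21·2=6678; k=3: 5985+126+14·9·2=6363; k=4: 5978+0+14·7·2=6174 → min 1834 | M₂..M₆: k=2: 0+1092+19·21·14=6678; k=3: 3591+378+19·9·14=6363; k=4: 4116+196+19·7·14=6174; k=5: 1302+0+19·2·14=1834 → min 1834.
Length 6: M₁..M₆: k=1: 0+1834+14·19·14=5558; k=2: 5586+1092+14·21·14=10794; k=3: 5985+378+14·9·14=8127; k=4: 5978+196+14·7·14=7546; k=5: 1834+0+14·2·14=2226 → min 2226.
Optimal order: ((M₁ (M₂ (M₃ (M₄ M₅)))) M₆) with cost 2226.

2226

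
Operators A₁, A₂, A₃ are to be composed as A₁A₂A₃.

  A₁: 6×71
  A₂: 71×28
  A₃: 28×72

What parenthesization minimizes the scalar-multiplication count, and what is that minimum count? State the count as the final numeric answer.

(A₁(A₂A₃)): cost 173808.
((A₁A₂)A₃): cost 24024.
Optimal: ((A₁A₂)A₃) with cost 24024.

24024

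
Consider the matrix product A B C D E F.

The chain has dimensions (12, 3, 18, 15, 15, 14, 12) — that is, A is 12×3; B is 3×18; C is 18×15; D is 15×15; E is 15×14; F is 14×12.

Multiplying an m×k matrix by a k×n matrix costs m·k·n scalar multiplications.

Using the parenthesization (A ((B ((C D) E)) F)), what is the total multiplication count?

9522

(C D): 18×15 by 15×15 → 18×15, cost 18·15·15 = 4050
((C D) E): 18×15 by 15×14 → 18×14, cost 18·15·14 = 3780; cumulative 7830
(B ((C D) E)): 3×18 by 18×14 → 3×14, cost 3·18·14 = 756; cumulative 8586
((B ((C D) E)) F): 3×14 by 14×12 → 3×12, cost 3·14·12 = 504; cumulative 9090
(A ((B ((C D) E)) F)): 12×3 by 3×12 → 12×12, cost 12·3·12 = 432; cumulative 9522
Total: 9522 scalar multiplications.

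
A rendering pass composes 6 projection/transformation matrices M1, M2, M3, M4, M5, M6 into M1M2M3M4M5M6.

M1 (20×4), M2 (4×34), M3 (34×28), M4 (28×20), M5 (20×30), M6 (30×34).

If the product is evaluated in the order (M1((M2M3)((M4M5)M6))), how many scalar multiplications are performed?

(M2M3): 4×34 by 34×28 → 4×28, cost 4·34·28 = 3808
(M4M5): 28×20 by 20×30 → 28×30, cost 28·20·30 = 16800
((M4M5)M6): 28×30 by 30×34 → 28×34, cost 28·30·34 = 28560; cumulative 45360
((M2M3)((M4M5)M6)): 4×28 by 28×34 → 4×34, cost 4·28·34 = 3808; cumulative 52976
(M1((M2M3)((M4M5)M6))): 20×4 by 4×34 → 20×34, cost 20·4·34 = 2720; cumulative 55696
Total: 55696 scalar multiplications.

55696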